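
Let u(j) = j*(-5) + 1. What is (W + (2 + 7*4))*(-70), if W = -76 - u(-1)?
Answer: 3640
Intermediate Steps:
u(j) = 1 - 5*j (u(j) = -5*j + 1 = 1 - 5*j)
W = -82 (W = -76 - (1 - 5*(-1)) = -76 - (1 + 5) = -76 - 1*6 = -76 - 6 = -82)
(W + (2 + 7*4))*(-70) = (-82 + (2 + 7*4))*(-70) = (-82 + (2 + 28))*(-70) = (-82 + 30)*(-70) = -52*(-70) = 3640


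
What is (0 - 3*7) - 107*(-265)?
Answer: 28334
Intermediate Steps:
(0 - 3*7) - 107*(-265) = (0 - 21) + 28355 = -21 + 28355 = 28334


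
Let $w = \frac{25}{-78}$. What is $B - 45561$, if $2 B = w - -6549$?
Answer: $- \frac{6596719}{156} \approx -42287.0$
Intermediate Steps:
$w = - \frac{25}{78}$ ($w = 25 \left(- \frac{1}{78}\right) = - \frac{25}{78} \approx -0.32051$)
$B = \frac{510797}{156}$ ($B = \frac{- \frac{25}{78} - -6549}{2} = \frac{- \frac{25}{78} + 6549}{2} = \frac{1}{2} \cdot \frac{510797}{78} = \frac{510797}{156} \approx 3274.3$)
$B - 45561 = \frac{510797}{156} - 45561 = - \frac{6596719}{156}$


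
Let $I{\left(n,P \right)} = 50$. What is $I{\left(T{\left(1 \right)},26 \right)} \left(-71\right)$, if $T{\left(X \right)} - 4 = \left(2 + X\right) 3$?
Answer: $-3550$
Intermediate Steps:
$T{\left(X \right)} = 10 + 3 X$ ($T{\left(X \right)} = 4 + \left(2 + X\right) 3 = 4 + \left(6 + 3 X\right) = 10 + 3 X$)
$I{\left(T{\left(1 \right)},26 \right)} \left(-71\right) = 50 \left(-71\right) = -3550$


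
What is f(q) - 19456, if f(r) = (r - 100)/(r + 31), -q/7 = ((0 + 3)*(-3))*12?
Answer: -15311216/787 ≈ -19455.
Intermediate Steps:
q = 756 (q = -7*(0 + 3)*(-3)*12 = -7*3*(-3)*12 = -(-63)*12 = -7*(-108) = 756)
f(r) = (-100 + r)/(31 + r)
f(q) - 19456 = (-100 + 756)/(31 + 756) - 19456 = 656/787 - 19456 = -15311216/787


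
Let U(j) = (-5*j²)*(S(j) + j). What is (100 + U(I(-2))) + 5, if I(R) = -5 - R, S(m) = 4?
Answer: 60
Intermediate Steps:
U(j) = -5*j²*(4 + j) (U(j) = (-5*j²)*(4 + j) = -5*j²*(4 + j))
(100 + U(I(-2))) + 5 = (100 + 5*(-5 - 1*(-2))²*(-4 - (-5 - 1*(-2)))) + 5 = (100 + 5*(-5 + 2)²*(-4 - (-5 + 2))) + 5 = (100 + 5*(-3)²*(-4 - 1*(-3))) + 5 = (100 + 5*9*(-4 + 3)) + 5 = (100 + 5*9*(-1)) + 5 = (100 - 45) + 5 = 55 + 5 = 60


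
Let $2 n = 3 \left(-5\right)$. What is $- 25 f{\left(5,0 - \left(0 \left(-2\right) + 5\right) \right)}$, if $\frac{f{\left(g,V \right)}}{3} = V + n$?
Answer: $\frac{1875}{2} \approx 937.5$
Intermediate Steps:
$n = - \frac{15}{2}$ ($n = \frac{3 \left(-5\right)}{2} = \frac{1}{2} \left(-15\right) = - \frac{15}{2} \approx -7.5$)
$f{\left(g,V \right)} = - \frac{45}{2} + 3 V$ ($f{\left(g,V \right)} = 3 \left(V - \frac{15}{2}\right) = 3 \left(- \frac{15}{2} + V\right) = - \frac{45}{2} + 3 V$)
$- 25 f{\left(5,0 - \left(0 \left(-2\right) + 5\right) \right)} = - 25 \left(- \frac{45}{2} + 3 \left(0 - \left(0 \left(-2\right) + 5\right)\right)\right) = - 25 \left(- \frac{45}{2} + 3 \left(0 - \left(0 + 5\right)\right)\right) = - 25 \left(- \frac{45}{2} + 3 \left(0 - 5\right)\right) = - 25 \left(- \frac{45}{2} + 3 \left(-5\right)\right) = - 25 \left(- \frac{45}{2} - 15\right) = \left(-25\right) \left(- \frac{75}{2}\right) = \frac{1875}{2}$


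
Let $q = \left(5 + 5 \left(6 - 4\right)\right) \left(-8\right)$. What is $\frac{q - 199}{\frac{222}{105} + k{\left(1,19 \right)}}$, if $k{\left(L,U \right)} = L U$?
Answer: $- \frac{11165}{739} \approx -15.108$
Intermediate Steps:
$q = -120$ ($q = \left(5 + 5 \cdot 2\right) \left(-8\right) = \left(5 + 10\right) \left(-8\right) = 15 \left(-8\right) = -120$)
$\frac{q - 199}{\frac{222}{105} + k{\left(1,19 \right)}} = \frac{-120 - 199}{\frac{222}{105} + 1 \cdot 19} = - \frac{319}{222 \cdot \frac{1}{105} + 19} = - \frac{319}{\frac{74}{35} + 19} = - \frac{319}{\frac{739}{35}} = \left(-319\right) \frac{35}{739} = - \frac{11165}{739}$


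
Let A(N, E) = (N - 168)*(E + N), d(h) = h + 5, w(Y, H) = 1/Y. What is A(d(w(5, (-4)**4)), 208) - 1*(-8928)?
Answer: -644524/25 ≈ -25781.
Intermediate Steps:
d(h) = 5 + h
A(N, E) = (-168 + N)*(E + N)
A(d(w(5, (-4)**4)), 208) - 1*(-8928) = ((5 + 1/5)**2 - 168*208 - 168*(5 + 1/5) + 208*(5 + 1/5)) - 1*(-8928) = ((5 + 1/5)**2 - 34944 - 168*(5 + 1/5) + 208*(5 + 1/5)) + 8928 = ((26/5)**2 - 34944 - 168*26/5 + 208*(26/5)) + 8928 = (676/25 - 34944 - 4368/5 + 5408/5) + 8928 = -867724/25 + 8928 = -644524/25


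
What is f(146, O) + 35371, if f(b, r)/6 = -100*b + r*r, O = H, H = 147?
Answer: 77425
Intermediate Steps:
O = 147
f(b, r) = -600*b + 6*r**2 (f(b, r) = 6*(-100*b + r*r) = 6*(-100*b + r**2) = 6*(r**2 - 100*b) = -600*b + 6*r**2)
f(146, O) + 35371 = (-600*146 + 6*147**2) + 35371 = (-87600 + 6*21609) + 35371 = (-87600 + 129654) + 35371 = 42054 + 35371 = 77425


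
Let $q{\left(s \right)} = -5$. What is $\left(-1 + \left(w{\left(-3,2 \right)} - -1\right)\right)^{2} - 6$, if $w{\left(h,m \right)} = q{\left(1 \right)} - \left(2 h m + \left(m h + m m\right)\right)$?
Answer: $75$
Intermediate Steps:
$w{\left(h,m \right)} = -5 - m^{2} - 3 h m$ ($w{\left(h,m \right)} = -5 - \left(2 h m + \left(m h + m m\right)\right) = -5 - \left(2 h m + \left(h m + m^{2}\right)\right) = -5 - \left(2 h m + \left(m^{2} + h m\right)\right) = -5 - \left(m^{2} + 3 h m\right) = -5 - m^{2} - 3 h m$)
$\left(-1 + \left(w{\left(-3,2 \right)} - -1\right)\right)^{2} - 6 = \left(-1 - -10\right)^{2} - 6 = \left(-1 + \left(\left(-5 - 4 + 18\right) + 1\right)\right)^{2} - 6 = \left(-1 + \left(9 + 1\right)\right)^{2} - 6 = \left(-1 + 10\right)^{2} - 6 = 9^{2} - 6 = 81 - 6 = 75$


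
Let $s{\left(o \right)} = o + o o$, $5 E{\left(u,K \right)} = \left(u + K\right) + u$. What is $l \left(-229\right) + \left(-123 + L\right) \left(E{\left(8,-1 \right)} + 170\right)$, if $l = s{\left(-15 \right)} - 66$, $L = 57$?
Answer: $-44394$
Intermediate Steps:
$E{\left(u,K \right)} = \frac{K}{5} + \frac{2 u}{5}$ ($E{\left(u,K \right)} = \frac{\left(u + K\right) + u}{5} = \frac{\left(K + u\right) + u}{5} = \frac{K + 2 u}{5} = \frac{K}{5} + \frac{2 u}{5}$)
$s{\left(o \right)} = o + o^{2}$
$l = 144$ ($l = - 15 \left(1 - 15\right) - 66 = \left(-15\right) \left(-14\right) - 66 = 210 - 66 = 144$)
$l \left(-229\right) + \left(-123 + L\right) \left(E{\left(8,-1 \right)} + 170\right) = 144 \left(-229\right) + \left(-123 + 57\right) \left(\left(\frac{1}{5} \left(-1\right) + \frac{2}{5} \cdot 8\right) + 170\right) = -32976 - 66 \left(\left(- \frac{1}{5} + \frac{16}{5}\right) + 170\right) = -32976 - 66 \left(3 + 170\right) = -32976 - 11418 = -44394$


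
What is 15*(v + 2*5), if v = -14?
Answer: -60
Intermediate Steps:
15*(v + 2*5) = 15*(-14 + 2*5) = 15*(-14 + 10) = 15*(-4) = -60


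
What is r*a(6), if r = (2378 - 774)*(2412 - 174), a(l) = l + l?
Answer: 43077024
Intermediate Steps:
a(l) = 2*l
r = 3589752 (r = 1604*2238 = 3589752)
r*a(6) = 3589752*(2*6) = 3589752*12 = 43077024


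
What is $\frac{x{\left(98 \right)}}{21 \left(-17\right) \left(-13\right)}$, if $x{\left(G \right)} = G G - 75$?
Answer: $\frac{733}{357} \approx 2.0532$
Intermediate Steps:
$x{\left(G \right)} = -75 + G^{2}$ ($x{\left(G \right)} = G^{2} - 75 = -75 + G^{2}$)
$\frac{x{\left(98 \right)}}{21 \left(-17\right) \left(-13\right)} = \frac{-75 + 98^{2}}{21 \left(-17\right) \left(-13\right)} = \frac{-75 + 9604}{\left(-357\right) \left(-13\right)} = \frac{9529}{4641} = 9529 \cdot \frac{1}{4641} = \frac{733}{357}$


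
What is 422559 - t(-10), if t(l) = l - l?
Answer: 422559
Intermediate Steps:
t(l) = 0
422559 - t(-10) = 422559 - 1*0 = 422559 + 0 = 422559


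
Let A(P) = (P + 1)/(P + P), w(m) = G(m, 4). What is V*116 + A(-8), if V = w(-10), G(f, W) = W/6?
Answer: 3733/48 ≈ 77.771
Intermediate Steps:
G(f, W) = W/6 (G(f, W) = W*(⅙) = W/6)
w(m) = ⅔ (w(m) = (⅙)*4 = ⅔)
V = ⅔ ≈ 0.66667
A(P) = (1 + P)/(2*P) (A(P) = (1 + P)/((2*P)) = (1 + P)*(1/(2*P)) = (1 + P)/(2*P))
V*116 + A(-8) = (⅔)*116 + (½)*(1 - 8)/(-8) = 232/3 + (½)*(-⅛)*(-7) = 232/3 + 7/16 = 3733/48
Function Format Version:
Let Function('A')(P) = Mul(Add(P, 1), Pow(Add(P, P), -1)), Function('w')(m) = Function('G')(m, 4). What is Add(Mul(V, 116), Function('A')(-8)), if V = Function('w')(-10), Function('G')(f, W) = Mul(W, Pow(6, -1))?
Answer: Rational(3733, 48) ≈ 77.771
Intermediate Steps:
Function('G')(f, W) = Mul(Rational(1, 6), W) (Function('G')(f, W) = Mul(W, Rational(1, 6)) = Mul(Rational(1, 6), W))
Function('w')(m) = Rational(2, 3) (Function('w')(m) = Mul(Rational(1, 6), 4) = Rational(2, 3))
V = Rational(2, 3) ≈ 0.66667
Function('A')(P) = Mul(Rational(1, 2), Pow(P, -1), Add(1, P)) (Function('A')(P) = Mul(Add(1, P), Pow(Mul(2, P), -1)) = Mul(Add(1, P), Mul(Rational(1, 2), Pow(P, -1))) = Mul(Rational(1, 2), Pow(P, -1), Add(1, P)))
Add(Mul(V, 116), Function('A')(-8)) = Add(Mul(Rational(2, 3), 116), Mul(Rational(1, 2), Pow(-8, -1), Add(1, -8))) = Add(Rational(232, 3), Mul(Rational(1, 2), Rational(-1, 8), -7)) = Add(Rational(232, 3), Rational(7, 16)) = Rational(3733, 48)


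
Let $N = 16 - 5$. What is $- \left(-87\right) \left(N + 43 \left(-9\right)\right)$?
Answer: $-32712$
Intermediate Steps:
$N = 11$
$- \left(-87\right) \left(N + 43 \left(-9\right)\right) = - \left(-87\right) \left(11 + 43 \left(-9\right)\right) = - \left(-87\right) \left(11 - 387\right) = - \left(-87\right) \left(-376\right) = \left(-1\right) 32712 = -32712$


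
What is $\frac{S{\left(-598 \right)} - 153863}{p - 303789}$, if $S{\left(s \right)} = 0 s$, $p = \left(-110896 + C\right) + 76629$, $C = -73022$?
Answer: $\frac{153863}{411078} \approx 0.37429$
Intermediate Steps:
$p = -107289$ ($p = \left(-110896 - 73022\right) + 76629 = -183918 + 76629 = -107289$)
$S{\left(s \right)} = 0$
$\frac{S{\left(-598 \right)} - 153863}{p - 303789} = \frac{0 - 153863}{-107289 - 303789} = - \frac{153863}{-411078} = \left(-153863\right) \left(- \frac{1}{411078}\right) = \frac{153863}{411078}$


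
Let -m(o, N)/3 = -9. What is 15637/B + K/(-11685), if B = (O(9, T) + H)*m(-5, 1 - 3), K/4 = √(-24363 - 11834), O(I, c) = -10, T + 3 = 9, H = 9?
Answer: -15637/27 - 4*I*√36197/11685 ≈ -579.15 - 0.065128*I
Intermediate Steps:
T = 6 (T = -3 + 9 = 6)
m(o, N) = 27 (m(o, N) = -3*(-9) = 27)
K = 4*I*√36197 (K = 4*√(-24363 - 11834) = 4*√(-36197) = 4*(I*√36197) = 4*I*√36197 ≈ 761.02*I)
B = -27 (B = (-10 + 9)*27 = -1*27 = -27)
15637/B + K/(-11685) = 15637/(-27) + (4*I*√36197)/(-11685) = 15637*(-1/27) + (4*I*√36197)*(-1/11685) = -15637/27 - 4*I*√36197/11685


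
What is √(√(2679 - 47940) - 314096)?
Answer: √(-314096 + 3*I*√5029) ≈ 0.19 + 560.44*I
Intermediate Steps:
√(√(2679 - 47940) - 314096) = √(√(-45261) - 314096) = √(3*I*√5029 - 314096) = √(-314096 + 3*I*√5029)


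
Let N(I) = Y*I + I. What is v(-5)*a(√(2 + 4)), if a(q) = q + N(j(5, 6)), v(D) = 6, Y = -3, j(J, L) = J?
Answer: -60 + 6*√6 ≈ -45.303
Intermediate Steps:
N(I) = -2*I (N(I) = -3*I + I = -2*I)
a(q) = -10 + q (a(q) = q - 2*5 = q - 10 = -10 + q)
v(-5)*a(√(2 + 4)) = 6*(-10 + √(2 + 4)) = 6*(-10 + √6) = -60 + 6*√6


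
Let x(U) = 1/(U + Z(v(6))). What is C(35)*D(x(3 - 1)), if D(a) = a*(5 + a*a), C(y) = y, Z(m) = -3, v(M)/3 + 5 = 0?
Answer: -210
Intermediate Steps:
v(M) = -15 (v(M) = -15 + 3*0 = -15 + 0 = -15)
x(U) = 1/(-3 + U) (x(U) = 1/(U - 3) = 1/(-3 + U))
D(a) = a*(5 + a²)
C(35)*D(x(3 - 1)) = 35*((5 + (1/(-3 + (3 - 1)))²)/(-3 + (3 - 1))) = 35*((5 + (1/(-3 + 2))²)/(-3 + 2)) = 35*((5 + (1/(-1))²)/(-1)) = 35*(-(5 + (-1)²)) = 35*(-(5 + 1)) = 35*(-1*6) = 35*(-6) = -210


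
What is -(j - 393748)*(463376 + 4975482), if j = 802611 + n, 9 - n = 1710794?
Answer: 7080968885076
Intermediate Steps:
n = -1710785 (n = 9 - 1*1710794 = 9 - 1710794 = -1710785)
j = -908174 (j = 802611 - 1710785 = -908174)
-(j - 393748)*(463376 + 4975482) = -(-908174 - 393748)*(463376 + 4975482) = -(-1301922)*5438858 = -1*(-7080968885076) = 7080968885076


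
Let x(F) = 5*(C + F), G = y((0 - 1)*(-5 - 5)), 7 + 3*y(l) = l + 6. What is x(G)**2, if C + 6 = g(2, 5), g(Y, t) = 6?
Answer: 225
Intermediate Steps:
y(l) = -1/3 + l/3 (y(l) = -7/3 + (l + 6)/3 = -7/3 + (6 + l)/3 = -7/3 + (2 + l/3) = -1/3 + l/3)
G = 3 (G = -1/3 + ((0 - 1)*(-5 - 5))/3 = -1/3 + (-1*(-10))/3 = -1/3 + (1/3)*10 = -1/3 + 10/3 = 3)
C = 0 (C = -6 + 6 = 0)
x(F) = 5*F (x(F) = 5*(0 + F) = 5*F)
x(G)**2 = (5*3)**2 = 15**2 = 225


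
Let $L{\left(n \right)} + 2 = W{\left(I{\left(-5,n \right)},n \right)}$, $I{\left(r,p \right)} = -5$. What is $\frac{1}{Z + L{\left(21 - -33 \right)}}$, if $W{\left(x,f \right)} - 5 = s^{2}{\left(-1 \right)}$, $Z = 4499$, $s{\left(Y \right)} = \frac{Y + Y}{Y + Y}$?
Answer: $\frac{1}{4503} \approx 0.00022207$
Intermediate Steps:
$s{\left(Y \right)} = 1$ ($s{\left(Y \right)} = \frac{2 Y}{2 Y} = 2 Y \frac{1}{2 Y} = 1$)
$W{\left(x,f \right)} = 6$ ($W{\left(x,f \right)} = 5 + 1^{2} = 5 + 1 = 6$)
$L{\left(n \right)} = 4$ ($L{\left(n \right)} = -2 + 6 = 4$)
$\frac{1}{Z + L{\left(21 - -33 \right)}} = \frac{1}{4499 + 4} = \frac{1}{4503}$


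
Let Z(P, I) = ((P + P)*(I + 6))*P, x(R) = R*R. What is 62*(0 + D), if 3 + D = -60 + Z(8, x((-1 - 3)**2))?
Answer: 2075326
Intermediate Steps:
x(R) = R**2
Z(P, I) = 2*P**2*(6 + I) (Z(P, I) = ((2*P)*(6 + I))*P = (2*P*(6 + I))*P = 2*P**2*(6 + I))
D = 33473 (D = -3 + (-60 + 2*8**2*(6 + ((-1 - 3)**2)**2)) = -3 + (-60 + 2*64*(6 + ((-4)**2)**2)) = -3 + (-60 + 2*64*(6 + 16**2)) = -3 + (-60 + 2*64*(6 + 256)) = -3 + (-60 + 2*64*262) = -3 + (-60 + 33536) = -3 + 33476 = 33473)
62*(0 + D) = 62*(0 + 33473) = 62*33473 = 2075326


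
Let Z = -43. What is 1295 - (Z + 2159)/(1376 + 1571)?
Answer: 3814249/2947 ≈ 1294.3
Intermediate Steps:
1295 - (Z + 2159)/(1376 + 1571) = 1295 - (-43 + 2159)/(1376 + 1571) = 1295 - 2116/2947 = 3814249/2947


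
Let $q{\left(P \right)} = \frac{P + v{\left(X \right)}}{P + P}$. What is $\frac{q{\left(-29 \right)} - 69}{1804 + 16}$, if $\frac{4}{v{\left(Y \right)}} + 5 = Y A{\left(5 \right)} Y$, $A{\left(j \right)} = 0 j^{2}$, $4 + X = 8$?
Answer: $- \frac{19861}{527800} \approx -0.03763$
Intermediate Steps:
$X = 4$ ($X = -4 + 8 = 4$)
$A{\left(j \right)} = 0$
$v{\left(Y \right)} = - \frac{4}{5}$ ($v{\left(Y \right)} = \frac{4}{-5 + Y 0 Y} = \frac{4}{-5 + 0 Y} = \frac{4}{-5 + 0} = \frac{4}{-5} = 4 \left(- \frac{1}{5}\right) = - \frac{4}{5}$)
$q{\left(P \right)} = \frac{- \frac{4}{5} + P}{2 P}$ ($q{\left(P \right)} = \frac{P - \frac{4}{5}}{P + P} = \frac{- \frac{4}{5} + P}{2 P}$)
$\frac{q{\left(-29 \right)} - 69}{1804 + 16} = \frac{\frac{-4 + 5 \left(-29\right)}{10 \left(-29\right)} - 69}{1804 + 16} = \frac{\frac{1}{10} \left(- \frac{1}{29}\right) \left(-4 - 145\right) - 69}{1820} = \left(\frac{1}{10} \left(- \frac{1}{29}\right) \left(-149\right) - 69\right) \frac{1}{1820} = \left(\frac{149}{290} - 69\right) \frac{1}{1820} = \left(- \frac{19861}{290}\right) \frac{1}{1820} = - \frac{19861}{527800}$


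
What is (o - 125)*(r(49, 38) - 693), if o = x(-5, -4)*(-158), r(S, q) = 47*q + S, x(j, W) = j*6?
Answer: 5270330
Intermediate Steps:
x(j, W) = 6*j
r(S, q) = S + 47*q
o = 4740 (o = (6*(-5))*(-158) = -30*(-158) = 4740)
(o - 125)*(r(49, 38) - 693) = (4740 - 125)*((49 + 47*38) - 693) = 4615*((49 + 1786) - 693) = 4615*(1835 - 693) = 4615*1142 = 5270330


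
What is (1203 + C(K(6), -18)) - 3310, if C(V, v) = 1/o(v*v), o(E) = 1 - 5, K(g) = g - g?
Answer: -8429/4 ≈ -2107.3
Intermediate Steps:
K(g) = 0
o(E) = -4
C(V, v) = -¼ (C(V, v) = 1/(-4) = -¼)
(1203 + C(K(6), -18)) - 3310 = (1203 - ¼) - 3310 = 4811/4 - 3310 = -8429/4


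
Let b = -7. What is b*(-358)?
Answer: 2506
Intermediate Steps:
b*(-358) = -7*(-358) = 2506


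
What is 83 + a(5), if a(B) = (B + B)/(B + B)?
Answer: 84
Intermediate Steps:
a(B) = 1 (a(B) = (2*B)/((2*B)) = (2*B)*(1/(2*B)) = 1)
83 + a(5) = 83 + 1 = 84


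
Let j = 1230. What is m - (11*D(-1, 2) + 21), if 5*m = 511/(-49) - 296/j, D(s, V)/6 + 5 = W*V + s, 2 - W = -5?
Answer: -11863156/21525 ≈ -551.13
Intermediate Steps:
W = 7 (W = 2 - 1*(-5) = 2 + 5 = 7)
D(s, V) = -30 + 6*s + 42*V (D(s, V) = -30 + 6*(7*V + s) = -30 + 6*(s + 7*V) = -30 + (6*s + 42*V) = -30 + 6*s + 42*V)
m = -45931/21525 (m = (511/(-49) - 296/1230)/5 = (511*(-1/49) - 296*1/1230)/5 = (-73/7 - 148/615)/5 = (⅕)*(-45931/4305) = -45931/21525 ≈ -2.1338)
m - (11*D(-1, 2) + 21) = -45931/21525 - (11*(-30 + 6*(-1) + 42*2) + 21) = -45931/21525 - (11*(-30 - 6 + 84) + 21) = -45931/21525 - (11*48 + 21) = -45931/21525 - (528 + 21) = -45931/21525 - 1*549 = -45931/21525 - 549 = -11863156/21525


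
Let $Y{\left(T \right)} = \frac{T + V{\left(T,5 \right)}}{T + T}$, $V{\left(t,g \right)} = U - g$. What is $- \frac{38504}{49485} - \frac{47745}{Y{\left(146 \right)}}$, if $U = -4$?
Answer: $- \frac{689902381948}{6779445} \approx -1.0176 \cdot 10^{5}$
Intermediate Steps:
$V{\left(t,g \right)} = -4 - g$
$Y{\left(T \right)} = \frac{-9 + T}{2 T}$ ($Y{\left(T \right)} = \frac{T - 9}{T + T} = \frac{T - 9}{2 T} = \left(T - 9\right) \frac{1}{2 T} = \left(-9 + T\right) \frac{1}{2 T} = \frac{-9 + T}{2 T}$)
$- \frac{38504}{49485} - \frac{47745}{Y{\left(146 \right)}} = - \frac{38504}{49485} - \frac{47745}{\frac{1}{2} \cdot \frac{1}{146} \left(-9 + 146\right)} = \left(-38504\right) \frac{1}{49485} - \frac{47745}{\frac{1}{2} \cdot \frac{1}{146} \cdot 137} = - \frac{38504}{49485} - \frac{47745}{\frac{137}{292}} = - \frac{38504}{49485} - \frac{13941540}{137} = - \frac{689902381948}{6779445}$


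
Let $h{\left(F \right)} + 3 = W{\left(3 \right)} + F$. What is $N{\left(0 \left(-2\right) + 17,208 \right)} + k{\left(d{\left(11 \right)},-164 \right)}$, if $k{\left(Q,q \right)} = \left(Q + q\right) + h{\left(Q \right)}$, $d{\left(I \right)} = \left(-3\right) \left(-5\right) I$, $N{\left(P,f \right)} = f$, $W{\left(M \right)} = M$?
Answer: $374$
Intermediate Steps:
$h{\left(F \right)} = F$ ($h{\left(F \right)} = -3 + \left(3 + F\right) = F$)
$d{\left(I \right)} = 15 I$
$k{\left(Q,q \right)} = q + 2 Q$ ($k{\left(Q,q \right)} = \left(Q + q\right) + Q = q + 2 Q$)
$N{\left(0 \left(-2\right) + 17,208 \right)} + k{\left(d{\left(11 \right)},-164 \right)} = 208 - \left(164 - 2 \cdot 15 \cdot 11\right) = 208 + \left(-164 + 2 \cdot 165\right) = 208 + \left(-164 + 330\right) = 208 + 166 = 374$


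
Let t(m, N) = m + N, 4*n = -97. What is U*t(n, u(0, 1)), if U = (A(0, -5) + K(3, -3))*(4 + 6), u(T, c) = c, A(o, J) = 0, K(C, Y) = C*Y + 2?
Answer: 3255/2 ≈ 1627.5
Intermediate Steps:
K(C, Y) = 2 + C*Y
n = -97/4 (n = (¼)*(-97) = -97/4 ≈ -24.250)
t(m, N) = N + m
U = -70 (U = (0 + (2 + 3*(-3)))*(4 + 6) = (0 + (2 - 9))*10 = (0 - 7)*10 = -7*10 = -70)
U*t(n, u(0, 1)) = -70*(1 - 97/4) = -70*(-93/4) = 3255/2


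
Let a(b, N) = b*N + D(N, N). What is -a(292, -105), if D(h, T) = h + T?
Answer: 30870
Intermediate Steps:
D(h, T) = T + h
a(b, N) = 2*N + N*b (a(b, N) = b*N + (N + N) = N*b + 2*N = 2*N + N*b)
-a(292, -105) = -(-105)*(2 + 292) = -(-105)*294 = -1*(-30870) = 30870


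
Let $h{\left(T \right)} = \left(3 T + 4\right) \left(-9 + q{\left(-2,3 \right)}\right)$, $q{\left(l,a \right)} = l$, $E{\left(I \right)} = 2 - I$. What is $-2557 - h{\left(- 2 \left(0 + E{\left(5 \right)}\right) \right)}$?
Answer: $-2315$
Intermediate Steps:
$h{\left(T \right)} = -44 - 33 T$ ($h{\left(T \right)} = \left(3 T + 4\right) \left(-9 - 2\right) = \left(4 + 3 T\right) \left(-11\right) = -44 - 33 T$)
$-2557 - h{\left(- 2 \left(0 + E{\left(5 \right)}\right) \right)} = -2557 - \left(-44 - 33 \left(- 2 \left(0 + \left(2 - 5\right)\right)\right)\right) = -2557 - \left(-44 - 33 \left(- 2 \left(0 - 3\right)\right)\right) = -2557 - \left(-44 - 33 \left(\left(-2\right) \left(-3\right)\right)\right) = -2557 - \left(-44 - 198\right) = -2557 - -242 = -2557 + 242 = -2315$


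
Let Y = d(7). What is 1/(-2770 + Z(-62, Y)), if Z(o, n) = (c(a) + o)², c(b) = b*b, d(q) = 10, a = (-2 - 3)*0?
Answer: 1/1074 ≈ 0.00093110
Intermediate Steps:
a = 0 (a = -5*0 = 0)
Y = 10
c(b) = b²
Z(o, n) = o² (Z(o, n) = (0² + o)² = (0 + o)² = o²)
1/(-2770 + Z(-62, Y)) = 1/(-2770 + (-62)²) = 1/(-2770 + 3844) = 1/1074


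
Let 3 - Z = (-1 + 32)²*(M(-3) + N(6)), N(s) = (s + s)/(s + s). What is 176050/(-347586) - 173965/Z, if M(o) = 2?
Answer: 1998692483/33368256 ≈ 59.898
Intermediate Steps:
N(s) = 1 (N(s) = (2*s)/((2*s)) = (2*s)*(1/(2*s)) = 1)
Z = -2880 (Z = 3 - (-1 + 32)²*(2 + 1) = 3 - 31²*3 = 3 - 961*3 = 3 - 1*2883 = 3 - 2883 = -2880)
176050/(-347586) - 173965/Z = 176050/(-347586) - 173965/(-2880) = 176050*(-1/347586) - 173965*(-1/2880) = -88025/173793 + 34793/576 = 1998692483/33368256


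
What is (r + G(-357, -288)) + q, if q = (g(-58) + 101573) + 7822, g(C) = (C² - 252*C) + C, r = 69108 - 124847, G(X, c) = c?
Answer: 71290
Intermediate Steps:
r = -55739
g(C) = C² - 251*C
q = 127317 (q = (-58*(-251 - 58) + 101573) + 7822 = (-58*(-309) + 101573) + 7822 = (17922 + 101573) + 7822 = 119495 + 7822 = 127317)
(r + G(-357, -288)) + q = (-55739 - 288) + 127317 = -56027 + 127317 = 71290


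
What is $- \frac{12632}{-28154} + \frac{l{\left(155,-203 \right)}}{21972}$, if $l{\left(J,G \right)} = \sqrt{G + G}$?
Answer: $\frac{6316}{14077} + \frac{i \sqrt{406}}{21972} \approx 0.44868 + 0.00091705 i$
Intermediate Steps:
$l{\left(J,G \right)} = \sqrt{2} \sqrt{G}$ ($l{\left(J,G \right)} = \sqrt{2 G} = \sqrt{2} \sqrt{G}$)
$- \frac{12632}{-28154} + \frac{l{\left(155,-203 \right)}}{21972} = - \frac{12632}{-28154} + \frac{\sqrt{2} \sqrt{-203}}{21972} = \left(-12632\right) \left(- \frac{1}{28154}\right) + \sqrt{2} i \sqrt{203} \cdot \frac{1}{21972} = \frac{6316}{14077} + i \sqrt{406} \cdot \frac{1}{21972} = \frac{6316}{14077} + \frac{i \sqrt{406}}{21972}$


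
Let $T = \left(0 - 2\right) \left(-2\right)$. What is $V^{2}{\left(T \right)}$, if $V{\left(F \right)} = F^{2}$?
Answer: $256$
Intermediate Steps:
$T = 4$ ($T = \left(-2\right) \left(-2\right) = 4$)
$V^{2}{\left(T \right)} = \left(4^{2}\right)^{2} = 16^{2} = 256$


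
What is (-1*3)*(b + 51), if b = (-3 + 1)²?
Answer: -165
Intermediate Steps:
b = 4 (b = (-2)² = 4)
(-1*3)*(b + 51) = (-1*3)*(4 + 51) = -3*55 = -165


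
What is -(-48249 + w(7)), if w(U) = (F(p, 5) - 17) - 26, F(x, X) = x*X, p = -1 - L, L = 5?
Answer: 48322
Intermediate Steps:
p = -6 (p = -1 - 1*5 = -1 - 5 = -6)
F(x, X) = X*x
w(U) = -73 (w(U) = (5*(-6) - 17) - 26 = (-30 - 17) - 26 = -47 - 26 = -73)
-(-48249 + w(7)) = -(-48249 - 73) = -1*(-48322) = 48322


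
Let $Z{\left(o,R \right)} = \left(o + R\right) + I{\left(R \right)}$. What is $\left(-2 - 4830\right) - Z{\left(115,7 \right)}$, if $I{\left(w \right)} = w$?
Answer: $-4961$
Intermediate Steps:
$Z{\left(o,R \right)} = o + 2 R$ ($Z{\left(o,R \right)} = \left(o + R\right) + R = \left(R + o\right) + R = o + 2 R$)
$\left(-2 - 4830\right) - Z{\left(115,7 \right)} = \left(-2 - 4830\right) - \left(115 + 2 \cdot 7\right) = \left(-2 - 4830\right) - \left(115 + 14\right) = -4832 - 129 = -4961$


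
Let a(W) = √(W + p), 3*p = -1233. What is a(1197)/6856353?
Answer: √786/6856353 ≈ 4.0890e-6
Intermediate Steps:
p = -411 (p = (⅓)*(-1233) = -411)
a(W) = √(-411 + W) (a(W) = √(W - 411) = √(-411 + W))
a(1197)/6856353 = √(-411 + 1197)/6856353 = √786*(1/6856353) = √786/6856353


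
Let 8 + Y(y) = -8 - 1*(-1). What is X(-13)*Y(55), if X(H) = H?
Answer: 195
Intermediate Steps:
Y(y) = -15 (Y(y) = -8 + (-8 - 1*(-1)) = -8 + (-8 + 1) = -8 - 7 = -15)
X(-13)*Y(55) = -13*(-15) = 195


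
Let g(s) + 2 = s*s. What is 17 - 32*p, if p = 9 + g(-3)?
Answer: -495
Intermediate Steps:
g(s) = -2 + s**2 (g(s) = -2 + s*s = -2 + s**2)
p = 16 (p = 9 + (-2 + (-3)**2) = 9 + (-2 + 9) = 9 + 7 = 16)
17 - 32*p = 17 - 32*16 = 17 - 512 = -495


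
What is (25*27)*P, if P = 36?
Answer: 24300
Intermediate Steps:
(25*27)*P = (25*27)*36 = 675*36 = 24300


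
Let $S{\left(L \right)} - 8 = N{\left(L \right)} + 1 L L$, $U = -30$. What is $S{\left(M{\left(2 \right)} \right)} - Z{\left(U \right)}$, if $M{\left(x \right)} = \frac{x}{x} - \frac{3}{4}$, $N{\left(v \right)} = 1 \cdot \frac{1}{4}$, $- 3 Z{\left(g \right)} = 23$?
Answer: $\frac{767}{48} \approx 15.979$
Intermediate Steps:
$Z{\left(g \right)} = - \frac{23}{3}$ ($Z{\left(g \right)} = \left(- \frac{1}{3}\right) 23 = - \frac{23}{3}$)
$N{\left(v \right)} = \frac{1}{4}$ ($N{\left(v \right)} = 1 \cdot \frac{1}{4} = \frac{1}{4}$)
$M{\left(x \right)} = \frac{1}{4}$ ($M{\left(x \right)} = 1 - \frac{3}{4} = \frac{1}{4}$)
$S{\left(L \right)} = \frac{33}{4} + L^{2}$ ($S{\left(L \right)} = 8 + \left(\frac{1}{4} + 1 L L\right) = 8 + \left(\frac{1}{4} + L L\right) = 8 + \left(\frac{1}{4} + L^{2}\right) = \frac{33}{4} + L^{2}$)
$S{\left(M{\left(2 \right)} \right)} - Z{\left(U \right)} = \left(\frac{33}{4} + \left(\frac{1}{4}\right)^{2}\right) - - \frac{23}{3} = \left(\frac{33}{4} + \frac{1}{16}\right) + \frac{23}{3} = \frac{133}{16} + \frac{23}{3} = \frac{767}{48}$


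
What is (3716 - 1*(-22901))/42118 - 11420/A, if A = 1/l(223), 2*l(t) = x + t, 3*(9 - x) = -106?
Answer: -192875931709/126354 ≈ -1.5265e+6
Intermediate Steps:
x = 133/3 (x = 9 - 1/3*(-106) = 9 + 106/3 = 133/3 ≈ 44.333)
l(t) = 133/6 + t/2 (l(t) = (133/3 + t)/2 = 133/6 + t/2)
A = 3/401 (A = 1/(133/6 + (1/2)*223) = 1/(133/6 + 223/2) = 1/(401/3) = 3/401 ≈ 0.0074813)
(3716 - 1*(-22901))/42118 - 11420/A = (3716 - 1*(-22901))/42118 - 11420/3/401 = (3716 + 22901)*(1/42118) - 11420*401/3 = 26617*(1/42118) - 4579420/3 = 26617/42118 - 4579420/3 = -192875931709/126354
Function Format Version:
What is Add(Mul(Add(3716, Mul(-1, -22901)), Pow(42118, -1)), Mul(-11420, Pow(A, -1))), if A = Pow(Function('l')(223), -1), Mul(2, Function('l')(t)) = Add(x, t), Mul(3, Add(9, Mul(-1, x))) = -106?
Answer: Rational(-192875931709, 126354) ≈ -1.5265e+6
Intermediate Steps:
x = Rational(133, 3) (x = Add(9, Mul(Rational(-1, 3), -106)) = Add(9, Rational(106, 3)) = Rational(133, 3) ≈ 44.333)
Function('l')(t) = Add(Rational(133, 6), Mul(Rational(1, 2), t)) (Function('l')(t) = Mul(Rational(1, 2), Add(Rational(133, 3), t)) = Add(Rational(133, 6), Mul(Rational(1, 2), t)))
A = Rational(3, 401) (A = Pow(Add(Rational(133, 6), Mul(Rational(1, 2), 223)), -1) = Pow(Add(Rational(133, 6), Rational(223, 2)), -1) = Pow(Rational(401, 3), -1) = Rational(3, 401) ≈ 0.0074813)
Add(Mul(Add(3716, Mul(-1, -22901)), Pow(42118, -1)), Mul(-11420, Pow(A, -1))) = Add(Mul(Add(3716, Mul(-1, -22901)), Pow(42118, -1)), Mul(-11420, Pow(Rational(3, 401), -1))) = Add(Mul(Add(3716, 22901), Rational(1, 42118)), Mul(-11420, Rational(401, 3))) = Add(Mul(26617, Rational(1, 42118)), Rational(-4579420, 3)) = Add(Rational(26617, 42118), Rational(-4579420, 3)) = Rational(-192875931709, 126354)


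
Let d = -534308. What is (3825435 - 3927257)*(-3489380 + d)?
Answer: 409699959536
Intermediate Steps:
(3825435 - 3927257)*(-3489380 + d) = (3825435 - 3927257)*(-3489380 - 534308) = -101822*(-4023688) = 409699959536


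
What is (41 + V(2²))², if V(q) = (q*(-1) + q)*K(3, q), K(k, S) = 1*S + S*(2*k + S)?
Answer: 1681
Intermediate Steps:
K(k, S) = S + S*(S + 2*k)
V(q) = 0 (V(q) = (q*(-1) + q)*(q*(1 + q + 2*3)) = (-q + q)*(q*(1 + q + 6)) = 0*(q*(7 + q)) = 0)
(41 + V(2²))² = (41 + 0)² = 41² = 1681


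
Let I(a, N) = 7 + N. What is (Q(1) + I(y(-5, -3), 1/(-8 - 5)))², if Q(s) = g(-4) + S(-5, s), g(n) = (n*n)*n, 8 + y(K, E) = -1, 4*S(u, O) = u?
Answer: 9199089/2704 ≈ 3402.0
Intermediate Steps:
S(u, O) = u/4
y(K, E) = -9 (y(K, E) = -8 - 1 = -9)
g(n) = n³ (g(n) = n²*n = n³)
Q(s) = -261/4 (Q(s) = (-4)³ + (¼)*(-5) = -64 - 5/4 = -261/4)
(Q(1) + I(y(-5, -3), 1/(-8 - 5)))² = (-261/4 + (7 + 1/(-8 - 5)))² = (-261/4 + (7 + 1/(-13)))² = (-261/4 + (7 - 1/13))² = (-261/4 + 90/13)² = (-3033/52)² = 9199089/2704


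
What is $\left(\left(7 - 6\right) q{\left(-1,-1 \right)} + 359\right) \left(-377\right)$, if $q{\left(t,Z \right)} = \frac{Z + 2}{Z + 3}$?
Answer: $- \frac{271063}{2} \approx -1.3553 \cdot 10^{5}$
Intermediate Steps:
$q{\left(t,Z \right)} = \frac{2 + Z}{3 + Z}$
$\left(\left(7 - 6\right) q{\left(-1,-1 \right)} + 359\right) \left(-377\right) = \left(\left(7 - 6\right) \frac{2 - 1}{3 - 1} + 359\right) \left(-377\right) = \left(1 \cdot \frac{1}{2} \cdot 1 + 359\right) \left(-377\right) = \left(1 \cdot \frac{1}{2} + 359\right) \left(-377\right) = \left(\frac{1}{2} + 359\right) \left(-377\right) = \frac{719}{2} \left(-377\right) = - \frac{271063}{2}$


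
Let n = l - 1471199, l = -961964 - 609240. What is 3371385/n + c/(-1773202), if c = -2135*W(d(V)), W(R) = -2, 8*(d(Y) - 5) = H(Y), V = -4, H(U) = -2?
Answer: -2995568842790/2697397542203 ≈ -1.1105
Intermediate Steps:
l = -1571204
d(Y) = 19/4 (d(Y) = 5 + (1/8)*(-2) = 5 - 1/4 = 19/4)
n = -3042403 (n = -1571204 - 1471199 = -3042403)
c = 4270 (c = -2135*(-2) = 4270)
3371385/n + c/(-1773202) = 3371385/(-3042403) + 4270/(-1773202) = 3371385*(-1/3042403) + 4270*(-1/1773202) = -3371385/3042403 - 2135/886601 = -2995568842790/2697397542203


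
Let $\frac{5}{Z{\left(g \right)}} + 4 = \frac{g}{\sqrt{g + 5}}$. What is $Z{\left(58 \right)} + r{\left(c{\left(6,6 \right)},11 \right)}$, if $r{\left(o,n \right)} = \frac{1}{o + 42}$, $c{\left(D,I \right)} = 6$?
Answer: $\frac{15709}{28272} + \frac{435 \sqrt{7}}{1178} \approx 1.5326$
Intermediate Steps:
$r{\left(o,n \right)} = \frac{1}{42 + o}$
$Z{\left(g \right)} = \frac{5}{-4 + \frac{g}{\sqrt{5 + g}}}$ ($Z{\left(g \right)} = \frac{5}{-4 + \frac{g}{\sqrt{g + 5}}} = \frac{5}{-4 + \frac{g}{\sqrt{5 + g}}}$)
$Z{\left(58 \right)} + r{\left(c{\left(6,6 \right)},11 \right)} = \frac{5 \sqrt{5 + 58}}{58 - 4 \sqrt{5 + 58}} + \frac{1}{42 + 6} = \frac{5 \sqrt{63}}{58 - 4 \sqrt{63}} + \frac{1}{48} = \frac{5 \cdot 3 \sqrt{7}}{58 - 4 \cdot 3 \sqrt{7}} + \frac{1}{48} = \frac{5 \cdot 3 \sqrt{7}}{58 - 12 \sqrt{7}} + \frac{1}{48} = \frac{15 \sqrt{7}}{58 - 12 \sqrt{7}} + \frac{1}{48} = \frac{1}{48} + \frac{15 \sqrt{7}}{58 - 12 \sqrt{7}}$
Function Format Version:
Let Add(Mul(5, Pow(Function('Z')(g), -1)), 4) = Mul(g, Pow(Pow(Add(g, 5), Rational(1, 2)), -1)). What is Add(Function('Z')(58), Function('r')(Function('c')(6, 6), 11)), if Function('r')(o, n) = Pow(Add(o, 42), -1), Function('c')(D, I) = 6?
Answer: Add(Rational(15709, 28272), Mul(Rational(435, 1178), Pow(7, Rational(1, 2)))) ≈ 1.5326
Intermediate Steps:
Function('r')(o, n) = Pow(Add(42, o), -1)
Function('Z')(g) = Mul(5, Pow(Add(-4, Mul(g, Pow(Add(5, g), Rational(-1, 2)))), -1)) (Function('Z')(g) = Mul(5, Pow(Add(-4, Mul(g, Pow(Pow(Add(g, 5), Rational(1, 2)), -1))), -1)) = Mul(5, Pow(Add(-4, Mul(g, Pow(Pow(Add(5, g), Rational(1, 2)), -1))), -1)) = Mul(5, Pow(Add(-4, Mul(g, Pow(Add(5, g), Rational(-1, 2)))), -1)))
Add(Function('Z')(58), Function('r')(Function('c')(6, 6), 11)) = Add(Mul(5, Pow(Add(5, 58), Rational(1, 2)), Pow(Add(58, Mul(-4, Pow(Add(5, 58), Rational(1, 2)))), -1)), Pow(Add(42, 6), -1)) = Add(Mul(5, Pow(63, Rational(1, 2)), Pow(Add(58, Mul(-4, Pow(63, Rational(1, 2)))), -1)), Pow(48, -1)) = Add(Mul(5, Mul(3, Pow(7, Rational(1, 2))), Pow(Add(58, Mul(-4, Mul(3, Pow(7, Rational(1, 2))))), -1)), Rational(1, 48)) = Add(Mul(5, Mul(3, Pow(7, Rational(1, 2))), Pow(Add(58, Mul(-12, Pow(7, Rational(1, 2)))), -1)), Rational(1, 48)) = Add(Mul(15, Pow(7, Rational(1, 2)), Pow(Add(58, Mul(-12, Pow(7, Rational(1, 2)))), -1)), Rational(1, 48)) = Add(Rational(1, 48), Mul(15, Pow(7, Rational(1, 2)), Pow(Add(58, Mul(-12, Pow(7, Rational(1, 2)))), -1)))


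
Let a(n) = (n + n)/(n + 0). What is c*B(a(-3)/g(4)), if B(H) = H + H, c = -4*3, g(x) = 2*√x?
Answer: -12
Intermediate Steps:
a(n) = 2 (a(n) = (2*n)/n = 2)
c = -12
B(H) = 2*H
c*B(a(-3)/g(4)) = -24*2/((2*√4)) = -24*2/((2*2)) = -24*2/4 = -24*2*(¼) = -24/2 = -12*1 = -12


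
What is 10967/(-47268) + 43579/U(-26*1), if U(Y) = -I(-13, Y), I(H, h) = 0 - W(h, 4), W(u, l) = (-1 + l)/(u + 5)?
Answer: -14419256171/47268 ≈ -3.0505e+5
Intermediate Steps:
W(u, l) = (-1 + l)/(5 + u)
I(H, h) = -3/(5 + h) (I(H, h) = 0 - (-1 + 4)/(5 + h) = 0 - 3/(5 + h) = -3/(5 + h))
U(Y) = 3/(5 + Y) (U(Y) = -(-3)/(5 + Y) = 3/(5 + Y))
10967/(-47268) + 43579/U(-26*1) = 10967/(-47268) + 43579/((3/(5 - 26*1))) = 10967*(-1/47268) + 43579/((3/(5 - 26))) = -10967/47268 + 43579/((3/(-21))) = -10967/47268 + 43579/((3*(-1/21))) = -10967/47268 + 43579/(-⅐) = -10967/47268 + 43579*(-7) = -10967/47268 - 305053 = -14419256171/47268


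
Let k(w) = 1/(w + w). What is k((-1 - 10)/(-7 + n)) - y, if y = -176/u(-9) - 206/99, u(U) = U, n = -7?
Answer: -1667/99 ≈ -16.838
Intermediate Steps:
k(w) = 1/(2*w)
y = 1730/99 (y = -176/(-9) - 206/99 = -176*(-1/9) - 206*1/99 = 176/9 - 206/99 = 1730/99 ≈ 17.475)
k((-1 - 10)/(-7 + n)) - y = 1/(2*(((-1 - 10)/(-7 - 7)))) - 1*1730/99 = 1/(2*((-11/(-14)))) - 1730/99 = 1/(2*((-11*(-1/14)))) - 1730/99 = 1/(2*(11/14)) - 1730/99 = (1/2)*(14/11) - 1730/99 = 7/11 - 1730/99 = -1667/99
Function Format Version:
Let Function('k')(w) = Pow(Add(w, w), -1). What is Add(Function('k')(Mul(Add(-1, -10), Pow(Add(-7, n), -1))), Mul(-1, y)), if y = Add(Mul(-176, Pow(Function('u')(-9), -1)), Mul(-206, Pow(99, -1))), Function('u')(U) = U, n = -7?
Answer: Rational(-1667, 99) ≈ -16.838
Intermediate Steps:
Function('k')(w) = Mul(Rational(1, 2), Pow(w, -1)) (Function('k')(w) = Pow(Mul(2, w), -1) = Mul(Rational(1, 2), Pow(w, -1)))
y = Rational(1730, 99) (y = Add(Mul(-176, Pow(-9, -1)), Mul(-206, Pow(99, -1))) = Add(Mul(-176, Rational(-1, 9)), Mul(-206, Rational(1, 99))) = Add(Rational(176, 9), Rational(-206, 99)) = Rational(1730, 99) ≈ 17.475)
Add(Function('k')(Mul(Add(-1, -10), Pow(Add(-7, n), -1))), Mul(-1, y)) = Add(Mul(Rational(1, 2), Pow(Mul(Add(-1, -10), Pow(Add(-7, -7), -1)), -1)), Mul(-1, Rational(1730, 99))) = Add(Mul(Rational(1, 2), Pow(Mul(-11, Pow(-14, -1)), -1)), Rational(-1730, 99)) = Add(Mul(Rational(1, 2), Pow(Mul(-11, Rational(-1, 14)), -1)), Rational(-1730, 99)) = Add(Mul(Rational(1, 2), Pow(Rational(11, 14), -1)), Rational(-1730, 99)) = Add(Mul(Rational(1, 2), Rational(14, 11)), Rational(-1730, 99)) = Add(Rational(7, 11), Rational(-1730, 99)) = Rational(-1667, 99)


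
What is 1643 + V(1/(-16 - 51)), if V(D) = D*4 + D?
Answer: 110076/67 ≈ 1642.9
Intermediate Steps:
V(D) = 5*D (V(D) = 4*D + D = 5*D)
1643 + V(1/(-16 - 51)) = 1643 + 5/(-16 - 51) = 1643 + 5/(-67) = 1643 + 5*(-1/67) = 1643 - 5/67 = 110076/67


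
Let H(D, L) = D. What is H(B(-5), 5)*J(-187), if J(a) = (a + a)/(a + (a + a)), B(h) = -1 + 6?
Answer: 10/3 ≈ 3.3333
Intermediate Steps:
B(h) = 5
J(a) = ⅔ (J(a) = (2*a)/(a + 2*a) = (2*a)/((3*a)) = (2*a)*(1/(3*a)) = ⅔)
H(B(-5), 5)*J(-187) = 5*(⅔) = 10/3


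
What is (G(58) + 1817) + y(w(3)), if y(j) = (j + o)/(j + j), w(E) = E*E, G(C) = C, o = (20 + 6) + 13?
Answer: 5633/3 ≈ 1877.7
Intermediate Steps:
o = 39 (o = 26 + 13 = 39)
w(E) = E**2
y(j) = (39 + j)/(2*j) (y(j) = (j + 39)/(j + j) = (39 + j)/((2*j)) = (39 + j)*(1/(2*j)) = (39 + j)/(2*j))
(G(58) + 1817) + y(w(3)) = (58 + 1817) + (39 + 3**2)/(2*(3**2)) = 1875 + (1/2)*(39 + 9)/9 = 1875 + (1/2)*(1/9)*48 = 1875 + 8/3 = 5633/3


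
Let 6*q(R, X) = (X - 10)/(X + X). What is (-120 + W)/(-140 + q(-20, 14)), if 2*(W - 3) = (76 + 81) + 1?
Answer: 1596/5879 ≈ 0.27147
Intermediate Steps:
q(R, X) = (-10 + X)/(12*X) (q(R, X) = ((X - 10)/(X + X))/6 = ((-10 + X)/((2*X)))/6 = ((-10 + X)*(1/(2*X)))/6 = ((-10 + X)/(2*X))/6 = (-10 + X)/(12*X))
W = 82 (W = 3 + ((76 + 81) + 1)/2 = 3 + (157 + 1)/2 = 3 + (½)*158 = 3 + 79 = 82)
(-120 + W)/(-140 + q(-20, 14)) = (-120 + 82)/(-140 + (1/12)*(-10 + 14)/14) = -38/(-140 + (1/12)*(1/14)*4) = -38/(-140 + 1/42) = -38/(-5879/42) = -38*(-42/5879) = 1596/5879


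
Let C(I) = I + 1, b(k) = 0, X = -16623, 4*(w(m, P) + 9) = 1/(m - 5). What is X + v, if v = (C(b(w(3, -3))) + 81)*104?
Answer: -8095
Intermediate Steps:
w(m, P) = -9 + 1/(4*(-5 + m)) (w(m, P) = -9 + 1/(4*(m - 5)) = -9 + 1/(4*(-5 + m)))
C(I) = 1 + I
v = 8528 (v = ((1 + 0) + 81)*104 = (1 + 81)*104 = 82*104 = 8528)
X + v = -16623 + 8528 = -8095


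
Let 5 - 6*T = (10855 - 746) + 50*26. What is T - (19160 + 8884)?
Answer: -89834/3 ≈ -29945.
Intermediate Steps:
T = -5702/3 (T = 5/6 - ((10855 - 746) + 50*26)/6 = 5/6 - (10109 + 1300)/6 = 5/6 - 1/6*11409 = 5/6 - 3803/2 = -5702/3 ≈ -1900.7)
T - (19160 + 8884) = -5702/3 - (19160 + 8884) = -5702/3 - 1*28044 = -5702/3 - 28044 = -89834/3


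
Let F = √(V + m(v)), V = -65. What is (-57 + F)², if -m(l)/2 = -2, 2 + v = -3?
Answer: (57 - I*√61)² ≈ 3188.0 - 890.37*I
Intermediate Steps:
v = -5 (v = -2 - 3 = -5)
m(l) = 4 (m(l) = -2*(-2) = 4)
F = I*√61 (F = √(-65 + 4) = √(-61) = I*√61 ≈ 7.8102*I)
(-57 + F)² = (-57 + I*√61)²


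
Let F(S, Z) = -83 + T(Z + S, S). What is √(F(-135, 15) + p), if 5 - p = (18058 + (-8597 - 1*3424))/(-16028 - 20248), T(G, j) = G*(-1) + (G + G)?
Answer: I*√65084685159/18138 ≈ 14.065*I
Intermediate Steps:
T(G, j) = G (T(G, j) = -G + 2*G = G)
F(S, Z) = -83 + S + Z (F(S, Z) = -83 + (Z + S) = -83 + (S + Z) = -83 + S + Z)
p = 187417/36276 (p = 5 - (18058 + (-8597 - 1*3424))/(-16028 - 20248) = 5 - (18058 + (-8597 - 3424))/(-36276) = 5 - (18058 - 12021)*(-1)/36276 = 5 - 6037*(-1)/36276 = 5 - 1*(-6037/36276) = 5 + 6037/36276 = 187417/36276 ≈ 5.1664)
√(F(-135, 15) + p) = √((-83 - 135 + 15) + 187417/36276) = √(-203 + 187417/36276) = √(-7176611/36276) = I*√65084685159/18138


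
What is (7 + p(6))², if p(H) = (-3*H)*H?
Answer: 10201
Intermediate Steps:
p(H) = -3*H²
(7 + p(6))² = (7 - 3*6²)² = (7 - 3*36)² = (7 - 108)² = (-101)² = 10201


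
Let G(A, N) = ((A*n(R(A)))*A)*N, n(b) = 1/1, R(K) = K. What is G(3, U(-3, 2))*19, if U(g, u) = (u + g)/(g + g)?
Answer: 57/2 ≈ 28.500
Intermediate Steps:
U(g, u) = (g + u)/(2*g) (U(g, u) = (g + u)/((2*g)) = (g + u)*(1/(2*g)) = (g + u)/(2*g))
n(b) = 1
G(A, N) = N*A**2 (G(A, N) = ((A*1)*A)*N = (A*A)*N = A**2*N = N*A**2)
G(3, U(-3, 2))*19 = (((1/2)*(-3 + 2)/(-3))*3**2)*19 = (((1/2)*(-1/3)*(-1))*9)*19 = ((1/6)*9)*19 = (3/2)*19 = 57/2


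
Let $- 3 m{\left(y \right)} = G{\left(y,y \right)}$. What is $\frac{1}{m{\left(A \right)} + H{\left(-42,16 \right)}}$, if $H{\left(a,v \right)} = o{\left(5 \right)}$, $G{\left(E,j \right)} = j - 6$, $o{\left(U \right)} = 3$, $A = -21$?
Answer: $\frac{1}{12} \approx 0.083333$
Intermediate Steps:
$G{\left(E,j \right)} = -6 + j$
$H{\left(a,v \right)} = 3$
$m{\left(y \right)} = 2 - \frac{y}{3}$ ($m{\left(y \right)} = - \frac{-6 + y}{3} = 2 - \frac{y}{3}$)
$\frac{1}{m{\left(A \right)} + H{\left(-42,16 \right)}} = \frac{1}{\left(2 - -7\right) + 3} = \frac{1}{\left(2 + 7\right) + 3} = \frac{1}{9 + 3} = \frac{1}{12}$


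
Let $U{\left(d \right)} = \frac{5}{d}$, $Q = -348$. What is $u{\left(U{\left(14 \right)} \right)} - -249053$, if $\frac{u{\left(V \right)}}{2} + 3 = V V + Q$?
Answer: $\frac{24338423}{98} \approx 2.4835 \cdot 10^{5}$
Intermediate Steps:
$u{\left(V \right)} = -702 + 2 V^{2}$ ($u{\left(V \right)} = -6 + 2 \left(V V - 348\right) = -6 + 2 \left(V^{2} - 348\right) = -6 + 2 \left(-348 + V^{2}\right) = -6 + \left(-696 + 2 V^{2}\right) = -702 + 2 V^{2}$)
$u{\left(U{\left(14 \right)} \right)} - -249053 = \left(-702 + 2 \left(\frac{5}{14}\right)^{2}\right) - -249053 = \left(-702 + 2 \left(5 \cdot \frac{1}{14}\right)^{2}\right) + 249053 = \left(-702 + 2 \left(\frac{5}{14}\right)^{2}\right) + 249053 = \left(-702 + 2 \cdot \frac{25}{196}\right) + 249053 = \left(-702 + \frac{25}{98}\right) + 249053 = - \frac{68771}{98} + 249053 = \frac{24338423}{98}$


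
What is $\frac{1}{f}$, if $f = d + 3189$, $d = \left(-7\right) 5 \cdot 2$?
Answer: $\frac{1}{3119} \approx 0.00032062$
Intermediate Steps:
$d = -70$ ($d = \left(-35\right) 2 = -70$)
$f = 3119$ ($f = -70 + 3189 = 3119$)
$\frac{1}{f} = \frac{1}{3119}$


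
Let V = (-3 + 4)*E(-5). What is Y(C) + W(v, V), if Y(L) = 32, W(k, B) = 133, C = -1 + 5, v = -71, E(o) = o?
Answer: 165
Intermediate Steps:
C = 4
V = -5 (V = (-3 + 4)*(-5) = 1*(-5) = -5)
Y(C) + W(v, V) = 32 + 133 = 165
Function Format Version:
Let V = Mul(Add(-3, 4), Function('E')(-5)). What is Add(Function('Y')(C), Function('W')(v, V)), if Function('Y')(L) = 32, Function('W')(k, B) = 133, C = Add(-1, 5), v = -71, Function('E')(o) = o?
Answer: 165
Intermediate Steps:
C = 4
V = -5 (V = Mul(Add(-3, 4), -5) = Mul(1, -5) = -5)
Add(Function('Y')(C), Function('W')(v, V)) = Add(32, 133) = 165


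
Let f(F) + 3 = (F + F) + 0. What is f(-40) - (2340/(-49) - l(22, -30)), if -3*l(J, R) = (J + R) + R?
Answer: -3319/147 ≈ -22.578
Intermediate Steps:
f(F) = -3 + 2*F (f(F) = -3 + ((F + F) + 0) = -3 + (2*F + 0) = -3 + 2*F)
l(J, R) = -2*R/3 - J/3 (l(J, R) = -((J + R) + R)/3 = -(J + 2*R)/3 = -2*R/3 - J/3)
f(-40) - (2340/(-49) - l(22, -30)) = (-3 + 2*(-40)) - (2340/(-49) - (-2/3*(-30) - 1/3*22)) = (-3 - 80) - (2340*(-1/49) - (20 - 22/3)) = -83 - (-2340/49 - 1*38/3) = -83 - (-2340/49 - 38/3) = -83 - 1*(-8882/147) = -83 + 8882/147 = -3319/147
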